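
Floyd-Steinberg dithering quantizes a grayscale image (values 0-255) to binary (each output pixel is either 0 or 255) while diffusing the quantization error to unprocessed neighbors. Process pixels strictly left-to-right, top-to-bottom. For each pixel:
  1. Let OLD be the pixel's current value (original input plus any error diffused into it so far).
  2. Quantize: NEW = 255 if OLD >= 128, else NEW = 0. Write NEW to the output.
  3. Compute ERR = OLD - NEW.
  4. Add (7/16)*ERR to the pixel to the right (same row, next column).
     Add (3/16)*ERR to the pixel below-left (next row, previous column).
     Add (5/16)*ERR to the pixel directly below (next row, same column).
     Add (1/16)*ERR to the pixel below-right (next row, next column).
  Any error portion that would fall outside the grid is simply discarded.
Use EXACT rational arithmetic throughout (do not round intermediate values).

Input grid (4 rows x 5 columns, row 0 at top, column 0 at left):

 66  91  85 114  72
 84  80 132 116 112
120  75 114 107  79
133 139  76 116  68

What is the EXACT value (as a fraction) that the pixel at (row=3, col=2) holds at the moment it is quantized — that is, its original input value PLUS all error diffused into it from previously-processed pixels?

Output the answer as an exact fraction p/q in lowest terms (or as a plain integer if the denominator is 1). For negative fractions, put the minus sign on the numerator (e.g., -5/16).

(0,0): OLD=66 → NEW=0, ERR=66
(0,1): OLD=959/8 → NEW=0, ERR=959/8
(0,2): OLD=17593/128 → NEW=255, ERR=-15047/128
(0,3): OLD=128143/2048 → NEW=0, ERR=128143/2048
(0,4): OLD=3256297/32768 → NEW=0, ERR=3256297/32768
(1,0): OLD=16269/128 → NEW=0, ERR=16269/128
(1,1): OLD=158875/1024 → NEW=255, ERR=-102245/1024
(1,2): OLD=2320119/32768 → NEW=0, ERR=2320119/32768
(1,3): OLD=23306635/131072 → NEW=255, ERR=-10116725/131072
(1,4): OLD=237391041/2097152 → NEW=0, ERR=237391041/2097152
(2,0): OLD=2310105/16384 → NEW=255, ERR=-1867815/16384
(2,1): OLD=7938211/524288 → NEW=0, ERR=7938211/524288
(2,2): OLD=1023728169/8388608 → NEW=0, ERR=1023728169/8388608
(2,3): OLD=21732685035/134217728 → NEW=255, ERR=-12492835605/134217728
(2,4): OLD=147806965677/2147483648 → NEW=0, ERR=147806965677/2147483648
(3,0): OLD=840649097/8388608 → NEW=0, ERR=840649097/8388608
(3,1): OLD=13645363989/67108864 → NEW=255, ERR=-3467396331/67108864
(3,2): OLD=161117137335/2147483648 → NEW=0, ERR=161117137335/2147483648
Target (3,2): original=76, with diffused error = 161117137335/2147483648

Answer: 161117137335/2147483648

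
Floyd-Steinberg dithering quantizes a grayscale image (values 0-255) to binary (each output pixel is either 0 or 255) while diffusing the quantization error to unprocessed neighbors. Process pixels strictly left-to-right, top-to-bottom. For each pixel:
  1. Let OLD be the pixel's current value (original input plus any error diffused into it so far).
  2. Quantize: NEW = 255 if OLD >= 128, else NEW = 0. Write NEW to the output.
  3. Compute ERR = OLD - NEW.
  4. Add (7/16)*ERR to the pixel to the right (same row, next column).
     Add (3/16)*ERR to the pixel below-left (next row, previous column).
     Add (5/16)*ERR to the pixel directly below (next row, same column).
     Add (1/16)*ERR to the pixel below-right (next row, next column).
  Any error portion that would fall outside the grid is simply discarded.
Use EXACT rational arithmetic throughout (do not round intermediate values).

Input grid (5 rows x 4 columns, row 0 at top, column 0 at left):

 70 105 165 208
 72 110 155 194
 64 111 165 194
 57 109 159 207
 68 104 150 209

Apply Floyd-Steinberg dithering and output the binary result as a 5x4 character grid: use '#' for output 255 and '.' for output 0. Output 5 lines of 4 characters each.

(0,0): OLD=70 → NEW=0, ERR=70
(0,1): OLD=1085/8 → NEW=255, ERR=-955/8
(0,2): OLD=14435/128 → NEW=0, ERR=14435/128
(0,3): OLD=527029/2048 → NEW=255, ERR=4789/2048
(1,0): OLD=9151/128 → NEW=0, ERR=9151/128
(1,1): OLD=132601/1024 → NEW=255, ERR=-128519/1024
(1,2): OLD=4204461/32768 → NEW=255, ERR=-4151379/32768
(1,3): OLD=76730699/524288 → NEW=255, ERR=-56962741/524288
(2,0): OLD=1029059/16384 → NEW=0, ERR=1029059/16384
(2,1): OLD=41928273/524288 → NEW=0, ERR=41928273/524288
(2,2): OLD=138602245/1048576 → NEW=255, ERR=-128784635/1048576
(2,3): OLD=1650815921/16777216 → NEW=0, ERR=1650815921/16777216
(3,0): OLD=768584915/8388608 → NEW=0, ERR=768584915/8388608
(3,1): OLD=20800135565/134217728 → NEW=255, ERR=-13425385075/134217728
(3,2): OLD=215403258099/2147483648 → NEW=0, ERR=215403258099/2147483648
(3,3): OLD=9413059905829/34359738368 → NEW=255, ERR=651326621989/34359738368
(4,0): OLD=167239526039/2147483648 → NEW=0, ERR=167239526039/2147483648
(4,1): OLD=2256513089541/17179869184 → NEW=255, ERR=-2124353552379/17179869184
(4,2): OLD=68471764284581/549755813888 → NEW=0, ERR=68471764284581/549755813888
(4,3): OLD=2424935155466003/8796093022208 → NEW=255, ERR=181931434802963/8796093022208
Row 0: .#.#
Row 1: .###
Row 2: ..#.
Row 3: .#.#
Row 4: .#.#

Answer: .#.#
.###
..#.
.#.#
.#.#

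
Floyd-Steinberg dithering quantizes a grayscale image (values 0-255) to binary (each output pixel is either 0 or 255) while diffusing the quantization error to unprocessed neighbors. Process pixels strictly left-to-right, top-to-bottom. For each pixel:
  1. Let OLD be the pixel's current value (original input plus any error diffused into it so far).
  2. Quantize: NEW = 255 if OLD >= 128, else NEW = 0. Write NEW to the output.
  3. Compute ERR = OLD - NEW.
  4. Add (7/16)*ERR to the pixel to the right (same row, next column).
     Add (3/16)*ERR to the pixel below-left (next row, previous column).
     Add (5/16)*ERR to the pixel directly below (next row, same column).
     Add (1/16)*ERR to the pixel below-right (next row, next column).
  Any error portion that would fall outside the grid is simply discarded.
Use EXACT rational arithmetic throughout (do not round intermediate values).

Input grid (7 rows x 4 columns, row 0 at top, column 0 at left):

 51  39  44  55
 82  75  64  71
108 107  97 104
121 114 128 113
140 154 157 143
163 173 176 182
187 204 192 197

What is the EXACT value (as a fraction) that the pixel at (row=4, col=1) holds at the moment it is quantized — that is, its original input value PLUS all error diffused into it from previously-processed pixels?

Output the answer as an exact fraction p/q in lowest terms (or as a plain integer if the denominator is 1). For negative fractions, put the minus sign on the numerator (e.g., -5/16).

Answer: 6698528651733/34359738368

Derivation:
(0,0): OLD=51 → NEW=0, ERR=51
(0,1): OLD=981/16 → NEW=0, ERR=981/16
(0,2): OLD=18131/256 → NEW=0, ERR=18131/256
(0,3): OLD=352197/4096 → NEW=0, ERR=352197/4096
(1,0): OLD=28015/256 → NEW=0, ERR=28015/256
(1,1): OLD=324617/2048 → NEW=255, ERR=-197623/2048
(1,2): OLD=4185789/65536 → NEW=0, ERR=4185789/65536
(1,3): OLD=136566715/1048576 → NEW=255, ERR=-130820165/1048576
(2,0): OLD=4066675/32768 → NEW=0, ERR=4066675/32768
(2,1): OLD=157240609/1048576 → NEW=255, ERR=-110146271/1048576
(2,2): OLD=87198213/2097152 → NEW=0, ERR=87198213/2097152
(2,3): OLD=2925792017/33554432 → NEW=0, ERR=2925792017/33554432
(3,0): OLD=2350272323/16777216 → NEW=255, ERR=-1927917757/16777216
(3,1): OLD=12469410717/268435456 → NEW=0, ERR=12469410717/268435456
(3,2): OLD=734870108259/4294967296 → NEW=255, ERR=-360346552221/4294967296
(3,3): OLD=7293963836725/68719476736 → NEW=0, ERR=7293963836725/68719476736
(4,0): OLD=484470233031/4294967296 → NEW=0, ERR=484470233031/4294967296
(4,1): OLD=6698528651733/34359738368 → NEW=255, ERR=-2063204632107/34359738368
Target (4,1): original=154, with diffused error = 6698528651733/34359738368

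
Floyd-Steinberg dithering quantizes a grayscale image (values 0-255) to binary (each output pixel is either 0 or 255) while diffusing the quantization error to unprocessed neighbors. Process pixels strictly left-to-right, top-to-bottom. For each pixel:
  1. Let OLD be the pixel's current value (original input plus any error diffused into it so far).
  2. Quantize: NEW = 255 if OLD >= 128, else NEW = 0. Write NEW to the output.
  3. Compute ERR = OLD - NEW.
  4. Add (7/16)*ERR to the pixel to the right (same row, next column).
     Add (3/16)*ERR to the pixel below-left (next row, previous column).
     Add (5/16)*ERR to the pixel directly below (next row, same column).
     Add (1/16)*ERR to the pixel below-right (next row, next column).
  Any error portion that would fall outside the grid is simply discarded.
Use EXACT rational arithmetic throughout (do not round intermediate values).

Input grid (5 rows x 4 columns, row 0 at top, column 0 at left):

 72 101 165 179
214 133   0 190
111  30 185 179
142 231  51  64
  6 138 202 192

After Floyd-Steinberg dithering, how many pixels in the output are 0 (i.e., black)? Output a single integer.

(0,0): OLD=72 → NEW=0, ERR=72
(0,1): OLD=265/2 → NEW=255, ERR=-245/2
(0,2): OLD=3565/32 → NEW=0, ERR=3565/32
(0,3): OLD=116603/512 → NEW=255, ERR=-13957/512
(1,0): OLD=6833/32 → NEW=255, ERR=-1327/32
(1,1): OLD=26103/256 → NEW=0, ERR=26103/256
(1,2): OLD=546051/8192 → NEW=0, ERR=546051/8192
(1,3): OLD=28522117/131072 → NEW=255, ERR=-4901243/131072
(2,0): OLD=479885/4096 → NEW=0, ERR=479885/4096
(2,1): OLD=16125471/131072 → NEW=0, ERR=16125471/131072
(2,2): OLD=67899563/262144 → NEW=255, ERR=1052843/262144
(2,3): OLD=726611519/4194304 → NEW=255, ERR=-342936001/4194304
(3,0): OLD=422953597/2097152 → NEW=255, ERR=-111820163/2097152
(3,1): OLD=8529339683/33554432 → NEW=255, ERR=-27040477/33554432
(3,2): OLD=23762609245/536870912 → NEW=0, ERR=23762609245/536870912
(3,3): OLD=498771260427/8589934592 → NEW=0, ERR=498771260427/8589934592
(4,0): OLD=-5805508999/536870912 → NEW=0, ERR=-5805508999/536870912
(4,1): OLD=592635519275/4294967296 → NEW=255, ERR=-502581141205/4294967296
(4,2): OLD=24116932783243/137438953472 → NEW=255, ERR=-10930000352117/137438953472
(4,3): OLD=391687391402045/2199023255552 → NEW=255, ERR=-169063538763715/2199023255552
Output grid:
  Row 0: .#.#  (2 black, running=2)
  Row 1: #..#  (2 black, running=4)
  Row 2: ..##  (2 black, running=6)
  Row 3: ##..  (2 black, running=8)
  Row 4: .###  (1 black, running=9)

Answer: 9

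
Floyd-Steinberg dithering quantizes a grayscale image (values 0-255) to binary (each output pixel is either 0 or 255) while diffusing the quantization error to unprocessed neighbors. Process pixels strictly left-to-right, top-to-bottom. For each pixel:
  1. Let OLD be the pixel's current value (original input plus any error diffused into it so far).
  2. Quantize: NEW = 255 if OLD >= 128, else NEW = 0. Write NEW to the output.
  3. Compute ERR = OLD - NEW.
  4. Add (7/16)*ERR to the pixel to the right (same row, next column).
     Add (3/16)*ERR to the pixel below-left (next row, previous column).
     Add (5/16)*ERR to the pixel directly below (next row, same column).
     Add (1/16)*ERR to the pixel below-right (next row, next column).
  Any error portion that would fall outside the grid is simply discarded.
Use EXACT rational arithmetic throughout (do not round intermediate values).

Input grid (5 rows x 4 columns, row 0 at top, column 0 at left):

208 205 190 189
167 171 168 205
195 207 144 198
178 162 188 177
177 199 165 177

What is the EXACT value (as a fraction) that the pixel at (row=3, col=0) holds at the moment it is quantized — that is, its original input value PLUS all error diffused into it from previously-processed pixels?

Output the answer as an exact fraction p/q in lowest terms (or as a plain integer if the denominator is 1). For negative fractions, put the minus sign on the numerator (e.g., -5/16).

Answer: 2284038641/16777216

Derivation:
(0,0): OLD=208 → NEW=255, ERR=-47
(0,1): OLD=2951/16 → NEW=255, ERR=-1129/16
(0,2): OLD=40737/256 → NEW=255, ERR=-24543/256
(0,3): OLD=602343/4096 → NEW=255, ERR=-442137/4096
(1,0): OLD=35605/256 → NEW=255, ERR=-29675/256
(1,1): OLD=158355/2048 → NEW=0, ERR=158355/2048
(1,2): OLD=9648143/65536 → NEW=255, ERR=-7063537/65536
(1,3): OLD=123859353/1048576 → NEW=0, ERR=123859353/1048576
(2,0): OLD=5677825/32768 → NEW=255, ERR=-2678015/32768
(2,1): OLD=176112411/1048576 → NEW=255, ERR=-91274469/1048576
(2,2): OLD=208071335/2097152 → NEW=0, ERR=208071335/2097152
(2,3): OLD=9112837227/33554432 → NEW=255, ERR=556457067/33554432
(3,0): OLD=2284038641/16777216 → NEW=255, ERR=-1994151439/16777216
Target (3,0): original=178, with diffused error = 2284038641/16777216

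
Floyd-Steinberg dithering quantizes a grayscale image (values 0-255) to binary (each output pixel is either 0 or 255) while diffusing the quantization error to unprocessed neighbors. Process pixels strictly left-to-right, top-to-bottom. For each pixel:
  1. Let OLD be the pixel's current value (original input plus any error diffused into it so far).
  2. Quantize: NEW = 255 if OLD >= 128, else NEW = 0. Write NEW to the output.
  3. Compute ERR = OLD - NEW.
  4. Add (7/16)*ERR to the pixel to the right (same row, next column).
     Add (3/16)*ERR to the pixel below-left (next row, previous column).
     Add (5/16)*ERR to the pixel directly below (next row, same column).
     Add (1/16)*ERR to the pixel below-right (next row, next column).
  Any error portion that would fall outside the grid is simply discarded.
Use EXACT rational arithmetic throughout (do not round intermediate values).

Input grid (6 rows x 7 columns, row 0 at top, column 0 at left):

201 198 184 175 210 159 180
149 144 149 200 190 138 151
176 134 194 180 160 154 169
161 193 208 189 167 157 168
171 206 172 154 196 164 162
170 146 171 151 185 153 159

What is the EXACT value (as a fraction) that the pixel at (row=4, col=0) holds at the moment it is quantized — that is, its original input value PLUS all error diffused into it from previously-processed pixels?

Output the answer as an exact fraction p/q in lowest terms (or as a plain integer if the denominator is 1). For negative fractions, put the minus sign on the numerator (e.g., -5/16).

Answer: 133286985475/1073741824

Derivation:
(0,0): OLD=201 → NEW=255, ERR=-54
(0,1): OLD=1395/8 → NEW=255, ERR=-645/8
(0,2): OLD=19037/128 → NEW=255, ERR=-13603/128
(0,3): OLD=263179/2048 → NEW=255, ERR=-259061/2048
(0,4): OLD=5067853/32768 → NEW=255, ERR=-3287987/32768
(0,5): OLD=60345883/524288 → NEW=0, ERR=60345883/524288
(0,6): OLD=1932370621/8388608 → NEW=255, ERR=-206724419/8388608
(1,0): OLD=14977/128 → NEW=0, ERR=14977/128
(1,1): OLD=150215/1024 → NEW=255, ERR=-110905/1024
(1,2): OLD=1299219/32768 → NEW=0, ERR=1299219/32768
(1,3): OLD=19970231/131072 → NEW=255, ERR=-13453129/131072
(1,4): OLD=1068826981/8388608 → NEW=0, ERR=1068826981/8388608
(1,5): OLD=14684804021/67108864 → NEW=255, ERR=-2427956299/67108864
(1,6): OLD=144594617595/1073741824 → NEW=255, ERR=-129209547525/1073741824
(2,0): OLD=3149949/16384 → NEW=255, ERR=-1027971/16384
(2,1): OLD=45849967/524288 → NEW=0, ERR=45849967/524288
(2,2): OLD=1834056333/8388608 → NEW=255, ERR=-305038707/8388608
(2,3): OLD=10628999909/67108864 → NEW=255, ERR=-6483760411/67108864
(2,4): OLD=77496788629/536870912 → NEW=255, ERR=-59405293931/536870912
(2,5): OLD=1368970446375/17179869184 → NEW=0, ERR=1368970446375/17179869184
(2,6): OLD=45078838783617/274877906944 → NEW=255, ERR=-25015027487103/274877906944
(3,0): OLD=1323640429/8388608 → NEW=255, ERR=-815454611/8388608
(3,1): OLD=11211199657/67108864 → NEW=255, ERR=-5901560663/67108864
(3,2): OLD=78121670507/536870912 → NEW=255, ERR=-58780412053/536870912
(3,3): OLD=188736494509/2147483648 → NEW=0, ERR=188736494509/2147483648
(3,4): OLD=49416075797101/274877906944 → NEW=255, ERR=-20677790473619/274877906944
(3,5): OLD=274902905842007/2199023255552 → NEW=0, ERR=274902905842007/2199023255552
(3,6): OLD=7009921969469705/35184372088832 → NEW=255, ERR=-1962092913182455/35184372088832
(4,0): OLD=133286985475/1073741824 → NEW=0, ERR=133286985475/1073741824
Target (4,0): original=171, with diffused error = 133286985475/1073741824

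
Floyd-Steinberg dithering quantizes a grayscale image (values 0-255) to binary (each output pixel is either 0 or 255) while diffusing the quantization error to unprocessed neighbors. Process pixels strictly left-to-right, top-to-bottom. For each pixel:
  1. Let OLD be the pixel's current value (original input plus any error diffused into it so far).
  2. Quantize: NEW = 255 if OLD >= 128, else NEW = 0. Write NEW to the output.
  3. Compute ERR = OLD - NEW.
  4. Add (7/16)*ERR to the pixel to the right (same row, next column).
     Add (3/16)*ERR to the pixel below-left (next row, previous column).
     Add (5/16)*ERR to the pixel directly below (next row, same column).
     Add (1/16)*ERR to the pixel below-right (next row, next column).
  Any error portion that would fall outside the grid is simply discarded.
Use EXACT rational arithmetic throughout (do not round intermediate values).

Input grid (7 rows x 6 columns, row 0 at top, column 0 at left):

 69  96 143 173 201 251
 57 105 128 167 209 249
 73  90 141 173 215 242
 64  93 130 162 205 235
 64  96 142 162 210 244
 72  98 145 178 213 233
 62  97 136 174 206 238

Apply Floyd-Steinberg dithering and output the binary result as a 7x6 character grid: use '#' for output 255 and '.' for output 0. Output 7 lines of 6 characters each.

(0,0): OLD=69 → NEW=0, ERR=69
(0,1): OLD=2019/16 → NEW=0, ERR=2019/16
(0,2): OLD=50741/256 → NEW=255, ERR=-14539/256
(0,3): OLD=606835/4096 → NEW=255, ERR=-437645/4096
(0,4): OLD=10109221/65536 → NEW=255, ERR=-6602459/65536
(0,5): OLD=216975363/1048576 → NEW=255, ERR=-50411517/1048576
(1,0): OLD=26169/256 → NEW=0, ERR=26169/256
(1,1): OLD=374415/2048 → NEW=255, ERR=-147825/2048
(1,2): OLD=4359867/65536 → NEW=0, ERR=4359867/65536
(1,3): OLD=36772575/262144 → NEW=255, ERR=-30074145/262144
(1,4): OLD=1872893693/16777216 → NEW=0, ERR=1872893693/16777216
(1,5): OLD=74227533531/268435456 → NEW=255, ERR=5776492251/268435456
(2,0): OLD=2995349/32768 → NEW=0, ERR=2995349/32768
(2,1): OLD=132433591/1048576 → NEW=0, ERR=132433591/1048576
(2,2): OLD=3204835813/16777216 → NEW=255, ERR=-1073354267/16777216
(2,3): OLD=18018467325/134217728 → NEW=255, ERR=-16207053315/134217728
(2,4): OLD=832884269943/4294967296 → NEW=255, ERR=-262332390537/4294967296
(2,5): OLD=15735366801841/68719476736 → NEW=255, ERR=-1788099765839/68719476736
(3,0): OLD=1950298437/16777216 → NEW=0, ERR=1950298437/16777216
(3,1): OLD=23762414817/134217728 → NEW=255, ERR=-10463105823/134217728
(3,2): OLD=65663651251/1073741824 → NEW=0, ERR=65663651251/1073741824
(3,3): OLD=9316233071897/68719476736 → NEW=255, ERR=-8207233495783/68719476736
(3,4): OLD=66650173692921/549755813888 → NEW=0, ERR=66650173692921/549755813888
(3,5): OLD=2428530539447031/8796093022208 → NEW=255, ERR=185526818783991/8796093022208
(4,0): OLD=184061573483/2147483648 → NEW=0, ERR=184061573483/2147483648
(4,1): OLD=4393537539311/34359738368 → NEW=0, ERR=4393537539311/34359738368
(4,2): OLD=208673734426141/1099511627776 → NEW=255, ERR=-71701730656739/1099511627776
(4,3): OLD=2158583965974129/17592186044416 → NEW=0, ERR=2158583965974129/17592186044416
(4,4): OLD=83895969799707521/281474976710656 → NEW=255, ERR=12119850738490241/281474976710656
(4,5): OLD=1247526444184046823/4503599627370496 → NEW=255, ERR=99108539204570343/4503599627370496
(5,0): OLD=67487957096509/549755813888 → NEW=0, ERR=67487957096509/549755813888
(5,1): OLD=3250965971646733/17592186044416 → NEW=255, ERR=-1235041469679347/17592186044416
(5,2): OLD=17578843000400095/140737488355328 → NEW=0, ERR=17578843000400095/140737488355328
(5,3): OLD=1238435162122825477/4503599627370496 → NEW=255, ERR=90017257143348997/4503599627370496
(5,4): OLD=2224737437758050085/9007199254740992 → NEW=255, ERR=-72098372200902875/9007199254740992
(5,5): OLD=34453070831945489193/144115188075855872 → NEW=255, ERR=-2296302127397758167/144115188075855872
(6,0): OLD=24544397282464071/281474976710656 → NEW=0, ERR=24544397282464071/281474976710656
(6,1): OLD=649883519293652027/4503599627370496 → NEW=255, ERR=-498534385685824453/4503599627370496
(6,2): OLD=2269147031153394371/18014398509481984 → NEW=0, ERR=2269147031153394371/18014398509481984
(6,3): OLD=69653961482184378903/288230376151711744 → NEW=255, ERR=-3844784436502115817/288230376151711744
(6,4): OLD=903541380881170424311/4611686018427387904 → NEW=255, ERR=-272438553817813491209/4611686018427387904
(6,5): OLD=15249907774496295121249/73786976294838206464 → NEW=255, ERR=-3565771180687447527071/73786976294838206464
Row 0: ..####
Row 1: .#.#.#
Row 2: ..####
Row 3: .#.#.#
Row 4: ..#.##
Row 5: .#.###
Row 6: .#.###

Answer: ..####
.#.#.#
..####
.#.#.#
..#.##
.#.###
.#.###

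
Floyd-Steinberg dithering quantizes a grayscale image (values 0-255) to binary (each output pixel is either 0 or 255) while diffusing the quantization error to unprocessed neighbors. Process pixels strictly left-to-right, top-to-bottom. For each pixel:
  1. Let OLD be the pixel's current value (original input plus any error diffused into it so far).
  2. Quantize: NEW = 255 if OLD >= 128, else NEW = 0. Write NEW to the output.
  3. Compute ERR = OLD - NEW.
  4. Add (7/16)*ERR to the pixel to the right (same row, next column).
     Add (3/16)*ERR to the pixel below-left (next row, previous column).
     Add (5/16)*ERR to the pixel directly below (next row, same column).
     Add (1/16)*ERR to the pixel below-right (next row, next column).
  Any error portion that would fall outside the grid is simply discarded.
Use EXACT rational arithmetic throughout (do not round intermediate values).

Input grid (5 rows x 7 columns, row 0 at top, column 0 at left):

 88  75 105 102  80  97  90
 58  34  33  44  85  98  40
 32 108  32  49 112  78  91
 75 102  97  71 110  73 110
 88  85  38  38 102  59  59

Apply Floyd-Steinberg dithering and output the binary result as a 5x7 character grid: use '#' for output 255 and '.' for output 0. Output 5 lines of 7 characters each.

Answer: ..#..#.
....#..
.#..#..
.#..#.#
.......

Derivation:
(0,0): OLD=88 → NEW=0, ERR=88
(0,1): OLD=227/2 → NEW=0, ERR=227/2
(0,2): OLD=4949/32 → NEW=255, ERR=-3211/32
(0,3): OLD=29747/512 → NEW=0, ERR=29747/512
(0,4): OLD=863589/8192 → NEW=0, ERR=863589/8192
(0,5): OLD=18759107/131072 → NEW=255, ERR=-14664253/131072
(0,6): OLD=86093909/2097152 → NEW=0, ERR=86093909/2097152
(1,0): OLD=3417/32 → NEW=0, ERR=3417/32
(1,1): OLD=26335/256 → NEW=0, ERR=26335/256
(1,2): OLD=529499/8192 → NEW=0, ERR=529499/8192
(1,3): OLD=3405543/32768 → NEW=0, ERR=3405543/32768
(1,4): OLD=306322717/2097152 → NEW=255, ERR=-228451043/2097152
(1,5): OLD=497698653/16777216 → NEW=0, ERR=497698653/16777216
(1,6): OLD=15788040787/268435456 → NEW=0, ERR=15788040787/268435456
(2,0): OLD=346757/4096 → NEW=0, ERR=346757/4096
(2,1): OLD=25687223/131072 → NEW=255, ERR=-7736137/131072
(2,2): OLD=109665861/2097152 → NEW=0, ERR=109665861/2097152
(2,3): OLD=1475900285/16777216 → NEW=0, ERR=1475900285/16777216
(2,4): OLD=17247382661/134217728 → NEW=255, ERR=-16978137979/134217728
(2,5): OLD=155251798479/4294967296 → NEW=0, ERR=155251798479/4294967296
(2,6): OLD=8730689090457/68719476736 → NEW=0, ERR=8730689090457/68719476736
(3,0): OLD=189559109/2097152 → NEW=0, ERR=189559109/2097152
(3,1): OLD=2318556017/16777216 → NEW=255, ERR=-1959634063/16777216
(3,2): OLD=10072455275/134217728 → NEW=0, ERR=10072455275/134217728
(3,3): OLD=59524684625/536870912 → NEW=0, ERR=59524684625/536870912
(3,4): OLD=9019608571717/68719476736 → NEW=255, ERR=-8503857995963/68719476736
(3,5): OLD=25328373680175/549755813888 → NEW=0, ERR=25328373680175/549755813888
(3,6): OLD=1513968642027697/8796093022208 → NEW=255, ERR=-729035078635343/8796093022208
(4,0): OLD=25325782299/268435456 → NEW=0, ERR=25325782299/268435456
(4,1): OLD=470280268815/4294967296 → NEW=0, ERR=470280268815/4294967296
(4,2): OLD=8441820952545/68719476736 → NEW=0, ERR=8441820952545/68719476736
(4,3): OLD=59307754898107/549755813888 → NEW=0, ERR=59307754898107/549755813888
(4,4): OLD=554569925404985/4398046511104 → NEW=0, ERR=554569925404985/4398046511104
(4,5): OLD=14818161603658849/140737488355328 → NEW=0, ERR=14818161603658849/140737488355328
(4,6): OLD=184744577604338935/2251799813685248 → NEW=0, ERR=184744577604338935/2251799813685248
Row 0: ..#..#.
Row 1: ....#..
Row 2: .#..#..
Row 3: .#..#.#
Row 4: .......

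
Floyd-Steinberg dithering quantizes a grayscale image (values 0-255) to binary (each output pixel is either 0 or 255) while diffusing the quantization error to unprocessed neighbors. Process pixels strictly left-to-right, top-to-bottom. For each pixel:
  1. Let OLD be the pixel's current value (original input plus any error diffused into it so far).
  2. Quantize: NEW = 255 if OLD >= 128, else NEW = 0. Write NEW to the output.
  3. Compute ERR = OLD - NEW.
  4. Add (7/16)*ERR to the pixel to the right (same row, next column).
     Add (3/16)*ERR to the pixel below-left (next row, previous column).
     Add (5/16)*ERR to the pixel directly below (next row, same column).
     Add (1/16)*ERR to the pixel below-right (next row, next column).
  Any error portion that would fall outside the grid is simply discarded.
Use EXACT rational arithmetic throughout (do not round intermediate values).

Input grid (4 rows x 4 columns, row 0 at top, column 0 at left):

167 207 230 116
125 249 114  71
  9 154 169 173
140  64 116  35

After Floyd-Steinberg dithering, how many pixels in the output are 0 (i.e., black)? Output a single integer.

Answer: 8

Derivation:
(0,0): OLD=167 → NEW=255, ERR=-88
(0,1): OLD=337/2 → NEW=255, ERR=-173/2
(0,2): OLD=6149/32 → NEW=255, ERR=-2011/32
(0,3): OLD=45315/512 → NEW=0, ERR=45315/512
(1,0): OLD=2601/32 → NEW=0, ERR=2601/32
(1,1): OLD=61503/256 → NEW=255, ERR=-3777/256
(1,2): OLD=811787/8192 → NEW=0, ERR=811787/8192
(1,3): OLD=18099005/131072 → NEW=255, ERR=-15324355/131072
(2,0): OLD=129573/4096 → NEW=0, ERR=129573/4096
(2,1): OLD=24496007/131072 → NEW=255, ERR=-8927353/131072
(2,2): OLD=38620411/262144 → NEW=255, ERR=-28226309/262144
(2,3): OLD=400764063/4194304 → NEW=0, ERR=400764063/4194304
(3,0): OLD=287550901/2097152 → NEW=255, ERR=-247222859/2097152
(3,1): OLD=-908354645/33554432 → NEW=0, ERR=-908354645/33554432
(3,2): OLD=45186640661/536870912 → NEW=0, ERR=45186640661/536870912
(3,3): OLD=815635714835/8589934592 → NEW=0, ERR=815635714835/8589934592
Output grid:
  Row 0: ###.  (1 black, running=1)
  Row 1: .#.#  (2 black, running=3)
  Row 2: .##.  (2 black, running=5)
  Row 3: #...  (3 black, running=8)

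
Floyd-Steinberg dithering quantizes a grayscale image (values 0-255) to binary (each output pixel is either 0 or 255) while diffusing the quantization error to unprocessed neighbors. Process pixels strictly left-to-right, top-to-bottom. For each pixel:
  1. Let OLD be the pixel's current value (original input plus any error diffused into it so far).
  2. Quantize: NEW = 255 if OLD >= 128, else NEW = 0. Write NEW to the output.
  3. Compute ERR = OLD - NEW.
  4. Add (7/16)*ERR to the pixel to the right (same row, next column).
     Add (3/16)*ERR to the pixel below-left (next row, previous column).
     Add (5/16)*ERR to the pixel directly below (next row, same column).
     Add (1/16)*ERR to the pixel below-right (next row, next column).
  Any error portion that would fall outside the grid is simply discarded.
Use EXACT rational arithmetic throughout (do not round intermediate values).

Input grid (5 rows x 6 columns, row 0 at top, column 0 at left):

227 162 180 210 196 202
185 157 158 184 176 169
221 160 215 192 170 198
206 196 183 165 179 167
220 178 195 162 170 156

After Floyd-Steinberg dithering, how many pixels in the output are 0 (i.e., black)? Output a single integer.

(0,0): OLD=227 → NEW=255, ERR=-28
(0,1): OLD=599/4 → NEW=255, ERR=-421/4
(0,2): OLD=8573/64 → NEW=255, ERR=-7747/64
(0,3): OLD=160811/1024 → NEW=255, ERR=-100309/1024
(0,4): OLD=2509101/16384 → NEW=255, ERR=-1668819/16384
(0,5): OLD=41271355/262144 → NEW=255, ERR=-25575365/262144
(1,0): OLD=10017/64 → NEW=255, ERR=-6303/64
(1,1): OLD=28967/512 → NEW=0, ERR=28967/512
(1,2): OLD=1965747/16384 → NEW=0, ERR=1965747/16384
(1,3): OLD=11745079/65536 → NEW=255, ERR=-4966601/65536
(1,4): OLD=363221957/4194304 → NEW=0, ERR=363221957/4194304
(1,5): OLD=11410704851/67108864 → NEW=255, ERR=-5702055469/67108864
(2,0): OLD=1645213/8192 → NEW=255, ERR=-443747/8192
(2,1): OLD=44648975/262144 → NEW=255, ERR=-22197745/262144
(2,2): OLD=858882797/4194304 → NEW=255, ERR=-210664723/4194304
(2,3): OLD=5706916805/33554432 → NEW=255, ERR=-2849463355/33554432
(2,4): OLD=149509413839/1073741824 → NEW=255, ERR=-124294751281/1073741824
(2,5): OLD=2168371222937/17179869184 → NEW=0, ERR=2168371222937/17179869184
(3,0): OLD=726433869/4194304 → NEW=255, ERR=-343113651/4194304
(3,1): OLD=4058264777/33554432 → NEW=0, ERR=4058264777/33554432
(3,2): OLD=53419469995/268435456 → NEW=255, ERR=-15031571285/268435456
(3,3): OLD=1531065859649/17179869184 → NEW=0, ERR=1531065859649/17179869184
(3,4): OLD=27511607344545/137438953472 → NEW=255, ERR=-7535325790815/137438953472
(3,5): OLD=385314723894991/2199023255552 → NEW=255, ERR=-175436206270769/2199023255552
(4,0): OLD=116561848931/536870912 → NEW=255, ERR=-20340233629/536870912
(4,1): OLD=1577179929095/8589934592 → NEW=255, ERR=-613253391865/8589934592
(4,2): OLD=46876570701541/274877906944 → NEW=255, ERR=-23217295569179/274877906944
(4,3): OLD=611843450845785/4398046511104 → NEW=255, ERR=-509658409485735/4398046511104
(4,4): OLD=6528761139717865/70368744177664 → NEW=0, ERR=6528761139717865/70368744177664
(4,5): OLD=189413833637254079/1125899906842624 → NEW=255, ERR=-97690642607615041/1125899906842624
Output grid:
  Row 0: ######  (0 black, running=0)
  Row 1: #..#.#  (3 black, running=3)
  Row 2: #####.  (1 black, running=4)
  Row 3: #.#.##  (2 black, running=6)
  Row 4: ####.#  (1 black, running=7)

Answer: 7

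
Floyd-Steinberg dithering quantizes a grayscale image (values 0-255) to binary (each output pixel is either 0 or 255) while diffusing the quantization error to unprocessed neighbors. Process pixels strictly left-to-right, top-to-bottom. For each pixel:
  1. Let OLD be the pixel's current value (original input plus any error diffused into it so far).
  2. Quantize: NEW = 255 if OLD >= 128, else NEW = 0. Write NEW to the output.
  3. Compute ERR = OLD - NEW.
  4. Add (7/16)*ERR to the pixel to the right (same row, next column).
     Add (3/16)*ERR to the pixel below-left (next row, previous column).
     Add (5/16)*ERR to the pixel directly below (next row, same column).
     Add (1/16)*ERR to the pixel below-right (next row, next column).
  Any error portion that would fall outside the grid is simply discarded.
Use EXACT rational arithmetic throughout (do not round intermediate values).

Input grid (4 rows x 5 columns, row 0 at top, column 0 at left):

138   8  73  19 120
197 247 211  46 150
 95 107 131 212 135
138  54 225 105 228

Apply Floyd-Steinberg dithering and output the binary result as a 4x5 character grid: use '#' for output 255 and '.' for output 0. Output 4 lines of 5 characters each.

Answer: #...#
###..
..###
#.#.#

Derivation:
(0,0): OLD=138 → NEW=255, ERR=-117
(0,1): OLD=-691/16 → NEW=0, ERR=-691/16
(0,2): OLD=13851/256 → NEW=0, ERR=13851/256
(0,3): OLD=174781/4096 → NEW=0, ERR=174781/4096
(0,4): OLD=9087787/65536 → NEW=255, ERR=-7623893/65536
(1,0): OLD=38999/256 → NEW=255, ERR=-26281/256
(1,1): OLD=392033/2048 → NEW=255, ERR=-130207/2048
(1,2): OLD=13460725/65536 → NEW=255, ERR=-3250955/65536
(1,3): OLD=5033617/262144 → NEW=0, ERR=5033617/262144
(1,4): OLD=523089043/4194304 → NEW=0, ERR=523089043/4194304
(2,0): OLD=1671099/32768 → NEW=0, ERR=1671099/32768
(2,1): OLD=98279097/1048576 → NEW=0, ERR=98279097/1048576
(2,2): OLD=2619429995/16777216 → NEW=255, ERR=-1658760085/16777216
(2,3): OLD=52352577553/268435456 → NEW=255, ERR=-16098463727/268435456
(2,4): OLD=639674256439/4294967296 → NEW=255, ERR=-455542404041/4294967296
(3,0): OLD=2877468939/16777216 → NEW=255, ERR=-1400721141/16777216
(3,1): OLD=4216058415/134217728 → NEW=0, ERR=4216058415/134217728
(3,2): OLD=869555710261/4294967296 → NEW=255, ERR=-225660950219/4294967296
(3,3): OLD=319596439213/8589934592 → NEW=0, ERR=319596439213/8589934592
(3,4): OLD=28502681586433/137438953472 → NEW=255, ERR=-6544251548927/137438953472
Row 0: #...#
Row 1: ###..
Row 2: ..###
Row 3: #.#.#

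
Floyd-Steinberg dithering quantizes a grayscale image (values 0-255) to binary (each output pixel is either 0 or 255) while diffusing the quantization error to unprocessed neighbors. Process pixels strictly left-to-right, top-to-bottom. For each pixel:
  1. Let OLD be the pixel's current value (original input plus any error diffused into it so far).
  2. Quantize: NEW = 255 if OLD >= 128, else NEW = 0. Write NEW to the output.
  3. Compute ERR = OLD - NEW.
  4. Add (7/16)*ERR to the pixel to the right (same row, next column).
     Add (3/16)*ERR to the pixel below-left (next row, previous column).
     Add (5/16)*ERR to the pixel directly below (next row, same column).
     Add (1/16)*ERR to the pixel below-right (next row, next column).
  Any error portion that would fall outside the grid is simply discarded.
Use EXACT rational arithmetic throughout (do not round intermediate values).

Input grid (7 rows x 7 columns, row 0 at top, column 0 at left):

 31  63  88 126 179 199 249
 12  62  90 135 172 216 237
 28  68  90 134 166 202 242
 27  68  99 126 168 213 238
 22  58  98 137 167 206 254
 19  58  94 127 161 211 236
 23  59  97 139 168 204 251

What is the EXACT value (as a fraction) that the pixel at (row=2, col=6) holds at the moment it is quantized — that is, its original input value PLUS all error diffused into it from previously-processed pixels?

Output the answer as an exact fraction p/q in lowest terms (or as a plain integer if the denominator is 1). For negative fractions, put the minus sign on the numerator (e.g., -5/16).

Answer: 126889798127371/549755813888

Derivation:
(0,0): OLD=31 → NEW=0, ERR=31
(0,1): OLD=1225/16 → NEW=0, ERR=1225/16
(0,2): OLD=31103/256 → NEW=0, ERR=31103/256
(0,3): OLD=733817/4096 → NEW=255, ERR=-310663/4096
(0,4): OLD=9556303/65536 → NEW=255, ERR=-7155377/65536
(0,5): OLD=158578985/1048576 → NEW=255, ERR=-108807895/1048576
(0,6): OLD=3415871519/16777216 → NEW=255, ERR=-862318561/16777216
(1,0): OLD=9227/256 → NEW=0, ERR=9227/256
(1,1): OLD=258893/2048 → NEW=0, ERR=258893/2048
(1,2): OLD=11392593/65536 → NEW=255, ERR=-5319087/65536
(1,3): OLD=16491837/262144 → NEW=0, ERR=16491837/262144
(1,4): OLD=2369069015/16777216 → NEW=255, ERR=-1909121065/16777216
(1,5): OLD=15747423623/134217728 → NEW=0, ERR=15747423623/134217728
(1,6): OLD=570765436937/2147483648 → NEW=255, ERR=23157106697/2147483648
(2,0): OLD=2063263/32768 → NEW=0, ERR=2063263/32768
(2,1): OLD=128016581/1048576 → NEW=0, ERR=128016581/1048576
(2,2): OLD=2310993807/16777216 → NEW=255, ERR=-1967196273/16777216
(2,3): OLD=10194157783/134217728 → NEW=0, ERR=10194157783/134217728
(2,4): OLD=203581319431/1073741824 → NEW=255, ERR=-70222845689/1073741824
(2,5): OLD=7042445024301/34359738368 → NEW=255, ERR=-1719288259539/34359738368
(2,6): OLD=126889798127371/549755813888 → NEW=255, ERR=-13297934414069/549755813888
Target (2,6): original=242, with diffused error = 126889798127371/549755813888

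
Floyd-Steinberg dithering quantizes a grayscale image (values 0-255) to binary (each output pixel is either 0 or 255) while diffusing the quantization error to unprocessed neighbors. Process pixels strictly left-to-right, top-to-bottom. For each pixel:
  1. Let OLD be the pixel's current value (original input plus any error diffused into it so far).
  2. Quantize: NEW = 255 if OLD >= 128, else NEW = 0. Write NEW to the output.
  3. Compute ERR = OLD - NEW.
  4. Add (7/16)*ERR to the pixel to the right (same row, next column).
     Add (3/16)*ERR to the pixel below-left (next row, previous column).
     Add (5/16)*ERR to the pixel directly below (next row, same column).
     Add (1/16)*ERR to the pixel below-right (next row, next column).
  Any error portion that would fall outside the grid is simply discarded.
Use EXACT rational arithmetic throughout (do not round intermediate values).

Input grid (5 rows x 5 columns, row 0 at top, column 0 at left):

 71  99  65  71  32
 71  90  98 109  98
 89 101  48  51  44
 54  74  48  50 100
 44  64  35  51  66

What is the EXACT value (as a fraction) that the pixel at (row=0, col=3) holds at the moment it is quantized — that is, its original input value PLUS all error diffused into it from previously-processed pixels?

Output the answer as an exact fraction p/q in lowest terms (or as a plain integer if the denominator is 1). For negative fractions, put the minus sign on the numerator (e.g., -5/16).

(0,0): OLD=71 → NEW=0, ERR=71
(0,1): OLD=2081/16 → NEW=255, ERR=-1999/16
(0,2): OLD=2647/256 → NEW=0, ERR=2647/256
(0,3): OLD=309345/4096 → NEW=0, ERR=309345/4096
Target (0,3): original=71, with diffused error = 309345/4096

Answer: 309345/4096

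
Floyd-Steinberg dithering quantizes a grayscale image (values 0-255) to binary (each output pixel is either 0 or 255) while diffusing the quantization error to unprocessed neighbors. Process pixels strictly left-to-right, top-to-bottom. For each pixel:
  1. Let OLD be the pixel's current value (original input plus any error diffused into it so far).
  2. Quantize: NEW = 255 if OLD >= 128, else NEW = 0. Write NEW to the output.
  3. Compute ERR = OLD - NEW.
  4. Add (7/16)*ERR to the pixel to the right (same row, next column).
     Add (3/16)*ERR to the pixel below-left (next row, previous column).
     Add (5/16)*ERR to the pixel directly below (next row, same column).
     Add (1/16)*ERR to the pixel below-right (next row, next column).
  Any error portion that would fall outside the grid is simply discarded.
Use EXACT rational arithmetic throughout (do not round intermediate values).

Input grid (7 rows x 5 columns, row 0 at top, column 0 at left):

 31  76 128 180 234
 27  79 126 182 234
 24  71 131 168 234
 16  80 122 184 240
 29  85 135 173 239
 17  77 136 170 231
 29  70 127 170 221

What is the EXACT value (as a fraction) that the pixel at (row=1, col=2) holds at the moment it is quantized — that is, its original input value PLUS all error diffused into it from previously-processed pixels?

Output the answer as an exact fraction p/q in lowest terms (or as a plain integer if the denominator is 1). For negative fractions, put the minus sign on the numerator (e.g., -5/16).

Answer: 8754081/65536

Derivation:
(0,0): OLD=31 → NEW=0, ERR=31
(0,1): OLD=1433/16 → NEW=0, ERR=1433/16
(0,2): OLD=42799/256 → NEW=255, ERR=-22481/256
(0,3): OLD=579913/4096 → NEW=255, ERR=-464567/4096
(0,4): OLD=12083455/65536 → NEW=255, ERR=-4628225/65536
(1,0): OLD=13691/256 → NEW=0, ERR=13691/256
(1,1): OLD=237277/2048 → NEW=0, ERR=237277/2048
(1,2): OLD=8754081/65536 → NEW=255, ERR=-7957599/65536
Target (1,2): original=126, with diffused error = 8754081/65536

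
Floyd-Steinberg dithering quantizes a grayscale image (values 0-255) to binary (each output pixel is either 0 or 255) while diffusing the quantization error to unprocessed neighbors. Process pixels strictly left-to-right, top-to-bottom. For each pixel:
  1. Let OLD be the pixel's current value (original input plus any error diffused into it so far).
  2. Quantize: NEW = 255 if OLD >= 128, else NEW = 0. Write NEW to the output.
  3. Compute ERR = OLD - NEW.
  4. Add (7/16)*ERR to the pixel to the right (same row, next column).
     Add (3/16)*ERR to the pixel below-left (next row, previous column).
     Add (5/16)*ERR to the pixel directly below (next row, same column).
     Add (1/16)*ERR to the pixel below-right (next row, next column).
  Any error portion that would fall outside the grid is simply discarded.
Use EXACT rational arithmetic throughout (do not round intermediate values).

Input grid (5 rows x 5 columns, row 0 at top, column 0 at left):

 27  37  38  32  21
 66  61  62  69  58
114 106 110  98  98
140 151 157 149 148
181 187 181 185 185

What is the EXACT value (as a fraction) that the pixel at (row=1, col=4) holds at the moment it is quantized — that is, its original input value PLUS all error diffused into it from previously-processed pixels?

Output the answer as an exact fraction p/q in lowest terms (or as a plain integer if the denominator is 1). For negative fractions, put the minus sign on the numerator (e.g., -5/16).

Answer: 417098963/4194304

Derivation:
(0,0): OLD=27 → NEW=0, ERR=27
(0,1): OLD=781/16 → NEW=0, ERR=781/16
(0,2): OLD=15195/256 → NEW=0, ERR=15195/256
(0,3): OLD=237437/4096 → NEW=0, ERR=237437/4096
(0,4): OLD=3038315/65536 → NEW=0, ERR=3038315/65536
(1,0): OLD=21399/256 → NEW=0, ERR=21399/256
(1,1): OLD=257313/2048 → NEW=0, ERR=257313/2048
(1,2): OLD=9793461/65536 → NEW=255, ERR=-6918219/65536
(1,3): OLD=13981009/262144 → NEW=0, ERR=13981009/262144
(1,4): OLD=417098963/4194304 → NEW=0, ERR=417098963/4194304
Target (1,4): original=58, with diffused error = 417098963/4194304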